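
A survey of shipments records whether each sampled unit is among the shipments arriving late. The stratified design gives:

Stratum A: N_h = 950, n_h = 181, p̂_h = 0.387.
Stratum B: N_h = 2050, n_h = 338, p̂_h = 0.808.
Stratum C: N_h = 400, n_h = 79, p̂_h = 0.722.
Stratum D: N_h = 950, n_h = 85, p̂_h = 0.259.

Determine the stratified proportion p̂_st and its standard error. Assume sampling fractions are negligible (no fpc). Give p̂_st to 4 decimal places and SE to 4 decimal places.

p̂_st ≈ 0.5883, SE ≈ 0.0172

N = 4350; stratum weights W_h = N_h/N.
p̂_st = Σ W_h p̂_h = (950·0.387 + 2050·0.808 + 400·0.722 + 950·0.259)/4350 = 0.58825
V̂(p̂_st) = Σ W_h² p̂_h(1−p̂_h)/(n_h−1):
  stratum A: (950/4350)²·0.387·0.613/180 = 6.2859e-05
  stratum B: (2050/4350)²·0.808·0.192/337 = 0.000102238
  stratum C: (400/4350)²·0.722·0.278/78 = 2.17585e-05
  stratum D: (950/4350)²·0.259·0.741/84 = 0.00010897
V̂(p̂_st) = 0.000295826; SE = √V̂ = 0.0171996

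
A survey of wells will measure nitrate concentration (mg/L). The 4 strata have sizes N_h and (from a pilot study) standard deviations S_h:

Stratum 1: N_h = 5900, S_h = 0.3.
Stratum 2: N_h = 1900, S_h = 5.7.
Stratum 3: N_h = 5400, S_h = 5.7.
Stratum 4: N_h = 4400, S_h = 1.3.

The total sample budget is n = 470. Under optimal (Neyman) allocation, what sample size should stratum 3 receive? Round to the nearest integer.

Neyman allocation: n_h = n · N_h S_h / Σ N_i S_i, with n = 470.
  stratum 1: N_h·S_h = 5900·0.3 = 1770.00
  stratum 2: N_h·S_h = 1900·5.7 = 10830.00
  stratum 3: N_h·S_h = 5400·5.7 = 30780.00
  stratum 4: N_h·S_h = 4400·1.3 = 5720.00
Σ N_h S_h = 49100.00
n for stratum 3 = 470·30780.00/49100.00 = 294.635 → 295

295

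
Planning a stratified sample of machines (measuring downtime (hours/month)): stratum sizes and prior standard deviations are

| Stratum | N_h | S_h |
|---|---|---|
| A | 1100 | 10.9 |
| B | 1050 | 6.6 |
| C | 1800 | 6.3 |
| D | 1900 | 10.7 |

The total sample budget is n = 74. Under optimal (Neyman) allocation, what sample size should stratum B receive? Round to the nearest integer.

10

Neyman allocation: n_h = n · N_h S_h / Σ N_i S_i, with n = 74.
  stratum A: N_h·S_h = 1100·10.9 = 11990.00
  stratum B: N_h·S_h = 1050·6.6 = 6930.00
  stratum C: N_h·S_h = 1800·6.3 = 11340.00
  stratum D: N_h·S_h = 1900·10.7 = 20330.00
Σ N_h S_h = 50590.00
n for stratum B = 74·6930.00/50590.00 = 10.137 → 10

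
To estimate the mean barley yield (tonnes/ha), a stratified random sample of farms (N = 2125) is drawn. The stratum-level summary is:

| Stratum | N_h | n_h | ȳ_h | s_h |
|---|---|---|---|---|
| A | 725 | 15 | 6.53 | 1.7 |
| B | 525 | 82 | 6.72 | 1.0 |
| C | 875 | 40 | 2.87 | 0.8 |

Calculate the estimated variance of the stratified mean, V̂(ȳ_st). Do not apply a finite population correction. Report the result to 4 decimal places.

V̂(ȳ_st) ≈ 0.0259

V̂(ȳ_st) = Σ W_h² s_h²/n_h, with W_h = N_h/N and N = 2125:
  stratum A: (725/2125)²·1.7²/15 = 0.0224267
  stratum B: (525/2125)²·1.0²/82 = 0.000744367
  stratum C: (875/2125)²·0.8²/40 = 0.0027128
V̂(ȳ_st) = 0.0258838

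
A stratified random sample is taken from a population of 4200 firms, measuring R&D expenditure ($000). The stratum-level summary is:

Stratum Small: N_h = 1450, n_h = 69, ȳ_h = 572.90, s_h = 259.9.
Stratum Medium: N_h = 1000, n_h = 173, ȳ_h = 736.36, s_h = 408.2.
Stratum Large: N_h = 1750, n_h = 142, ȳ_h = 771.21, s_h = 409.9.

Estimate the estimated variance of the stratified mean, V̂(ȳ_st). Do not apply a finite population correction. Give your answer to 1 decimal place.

V̂(ȳ_st) = Σ W_h² s_h²/n_h, with W_h = N_h/N and N = 4200:
  stratum Small: (1450/4200)²·259.9²/69 = 116.681
  stratum Medium: (1000/4200)²·408.2²/173 = 54.6011
  stratum Large: (1750/4200)²·409.9²/142 = 205.421
V̂(ȳ_st) = 376.703

V̂(ȳ_st) ≈ 376.7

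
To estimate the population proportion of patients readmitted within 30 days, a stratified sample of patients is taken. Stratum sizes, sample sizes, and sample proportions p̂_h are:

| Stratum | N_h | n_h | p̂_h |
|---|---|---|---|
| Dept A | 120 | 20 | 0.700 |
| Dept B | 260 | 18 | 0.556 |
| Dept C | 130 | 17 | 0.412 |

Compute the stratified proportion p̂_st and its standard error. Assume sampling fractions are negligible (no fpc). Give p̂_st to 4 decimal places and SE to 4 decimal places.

N = 510; stratum weights W_h = N_h/N.
p̂_st = Σ W_h p̂_h = (120·0.700 + 260·0.556 + 130·0.412)/510 = 0.55318
V̂(p̂_st) = Σ W_h² p̂_h(1−p̂_h)/(n_h−1):
  stratum Dept A: (120/510)²·0.700·0.300/19 = 0.00061191
  stratum Dept B: (260/510)²·0.556·0.444/17 = 0.00377412
  stratum Dept C: (130/510)²·0.412·0.588/16 = 0.000983787
V̂(p̂_st) = 0.00536981; SE = √V̂ = 0.073279

p̂_st ≈ 0.5532, SE ≈ 0.0733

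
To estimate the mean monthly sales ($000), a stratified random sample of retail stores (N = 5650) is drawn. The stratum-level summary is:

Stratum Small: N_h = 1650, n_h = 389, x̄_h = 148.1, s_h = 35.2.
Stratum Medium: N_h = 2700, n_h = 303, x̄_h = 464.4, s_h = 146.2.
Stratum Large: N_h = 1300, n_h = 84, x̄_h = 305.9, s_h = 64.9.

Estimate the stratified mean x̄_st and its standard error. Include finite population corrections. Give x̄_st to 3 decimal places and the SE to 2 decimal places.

x̄_st ≈ 335.560, SE ≈ 4.12

x̄_st = Σ W_h x̄_h = (1650·148.1 + 2700·464.4 + 1300·305.9)/5650 = 335.56018
V̂(x̄_st) = Σ W_h² (1 − n_h/N_h) s_h²/n_h, with W_h = N_h/N and N = 5650:
  stratum Small: (1650/5650)²·(1 − 389/1650)·35.2²/389 = 0.207605
  stratum Medium: (2700/5650)²·(1 − 303/2700)·146.2²/303 = 14.3017
  stratum Large: (1300/5650)²·(1 − 84/1300)·64.9²/84 = 2.48308
V̂(x̄_st) = 16.9924
SE(x̄_st) = √16.9924 = 4.12218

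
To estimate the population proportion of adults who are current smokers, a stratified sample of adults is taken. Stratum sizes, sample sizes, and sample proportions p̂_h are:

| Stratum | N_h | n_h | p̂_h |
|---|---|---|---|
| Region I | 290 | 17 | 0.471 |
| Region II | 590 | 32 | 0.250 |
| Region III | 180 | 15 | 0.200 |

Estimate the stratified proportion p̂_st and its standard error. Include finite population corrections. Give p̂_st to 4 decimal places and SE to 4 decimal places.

p̂_st ≈ 0.3020, SE ≈ 0.0563

N = 1060; stratum weights W_h = N_h/N.
p̂_st = Σ W_h p̂_h = (290·0.471 + 590·0.250 + 180·0.200)/1060 = 0.30197
V̂(p̂_st) = Σ W_h² (1 − n_h/N_h) p̂_h(1−p̂_h)/(n_h−1):
  stratum Region I: (290/1060)²·(1 − 17/290)·0.471·0.529/16 = 0.00109725
  stratum Region II: (590/1060)²·(1 − 32/590)·0.250·0.750/31 = 0.00177221
  stratum Region III: (180/1060)²·(1 − 15/180)·0.200·0.800/14 = 0.00030209
V̂(p̂_st) = 0.00317155; SE = √V̂ = 0.0563165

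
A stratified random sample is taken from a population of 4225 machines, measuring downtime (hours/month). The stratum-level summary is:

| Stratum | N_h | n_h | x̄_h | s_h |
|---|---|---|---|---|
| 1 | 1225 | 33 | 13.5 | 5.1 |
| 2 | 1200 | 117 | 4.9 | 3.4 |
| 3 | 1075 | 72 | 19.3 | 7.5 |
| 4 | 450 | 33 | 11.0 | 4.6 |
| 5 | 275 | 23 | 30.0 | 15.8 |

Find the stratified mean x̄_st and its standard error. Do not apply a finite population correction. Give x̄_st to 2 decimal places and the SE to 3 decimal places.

x̄_st = Σ W_h x̄_h = (1225·13.5 + 1200·4.9 + 1075·19.3 + 450·11.0 + 275·30.0)/4225 = 13.34083
V̂(x̄_st) = Σ W_h² s_h²/n_h, with W_h = N_h/N and N = 4225:
  stratum 1: (1225/4225)²·5.1²/33 = 0.066259
  stratum 2: (1200/4225)²·3.4²/117 = 0.00797042
  stratum 3: (1075/4225)²·7.5²/72 = 0.0505771
  stratum 4: (450/4225)²·4.6²/33 = 0.007274
  stratum 5: (275/4225)²·15.8²/23 = 0.0459831
V̂(x̄_st) = 0.178064
SE(x̄_st) = √0.178064 = 0.421976

x̄_st ≈ 13.34, SE ≈ 0.422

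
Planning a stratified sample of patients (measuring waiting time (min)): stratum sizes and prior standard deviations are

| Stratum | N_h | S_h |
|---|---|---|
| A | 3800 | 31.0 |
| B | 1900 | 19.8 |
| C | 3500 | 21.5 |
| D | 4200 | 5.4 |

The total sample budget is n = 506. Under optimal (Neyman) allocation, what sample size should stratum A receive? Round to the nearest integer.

235

Neyman allocation: n_h = n · N_h S_h / Σ N_i S_i, with n = 506.
  stratum A: N_h·S_h = 3800·31.0 = 117800.00
  stratum B: N_h·S_h = 1900·19.8 = 37620.00
  stratum C: N_h·S_h = 3500·21.5 = 75250.00
  stratum D: N_h·S_h = 4200·5.4 = 22680.00
Σ N_h S_h = 253350.00
n for stratum A = 506·117800.00/253350.00 = 235.275 → 235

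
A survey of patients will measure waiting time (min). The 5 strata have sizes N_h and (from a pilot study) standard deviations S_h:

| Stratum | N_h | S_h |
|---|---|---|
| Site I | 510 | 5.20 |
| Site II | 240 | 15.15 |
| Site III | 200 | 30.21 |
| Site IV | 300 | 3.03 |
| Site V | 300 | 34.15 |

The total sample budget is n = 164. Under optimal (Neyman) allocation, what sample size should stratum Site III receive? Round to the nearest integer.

42

Neyman allocation: n_h = n · N_h S_h / Σ N_i S_i, with n = 164.
  stratum Site I: N_h·S_h = 510·5.20 = 2652.00
  stratum Site II: N_h·S_h = 240·15.15 = 3636.00
  stratum Site III: N_h·S_h = 200·30.21 = 6042.00
  stratum Site IV: N_h·S_h = 300·3.03 = 909.00
  stratum Site V: N_h·S_h = 300·34.15 = 10245.00
Σ N_h S_h = 23484.00
n for stratum Site III = 164·6042.00/23484.00 = 42.194 → 42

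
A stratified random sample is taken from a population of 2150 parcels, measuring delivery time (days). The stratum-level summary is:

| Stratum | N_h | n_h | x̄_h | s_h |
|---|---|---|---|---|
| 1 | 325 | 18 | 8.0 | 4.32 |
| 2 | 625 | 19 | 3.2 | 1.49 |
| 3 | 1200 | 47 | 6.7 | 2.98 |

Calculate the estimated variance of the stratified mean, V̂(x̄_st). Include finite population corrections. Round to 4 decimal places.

V̂(x̄_st) = Σ W_h² (1 − n_h/N_h) s_h²/n_h, with W_h = N_h/N and N = 2150:
  stratum 1: (325/2150)²·(1 − 18/325)·4.32²/18 = 0.022379
  stratum 2: (625/2150)²·(1 − 19/625)·1.49²/19 = 0.00957403
  stratum 3: (1200/2150)²·(1 − 47/1200)·2.98²/47 = 0.0565546
V̂(x̄_st) = 0.0885076

V̂(x̄_st) ≈ 0.0885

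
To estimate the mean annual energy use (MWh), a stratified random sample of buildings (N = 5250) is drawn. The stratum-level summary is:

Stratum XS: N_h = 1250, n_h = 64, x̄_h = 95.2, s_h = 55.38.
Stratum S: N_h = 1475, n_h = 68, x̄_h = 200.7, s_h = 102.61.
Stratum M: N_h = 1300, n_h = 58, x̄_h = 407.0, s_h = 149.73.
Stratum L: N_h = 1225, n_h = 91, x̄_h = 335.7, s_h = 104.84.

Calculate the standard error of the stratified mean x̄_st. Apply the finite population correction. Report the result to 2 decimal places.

V̂(x̄_st) = Σ W_h² (1 − n_h/N_h) s_h²/n_h, with W_h = N_h/N and N = 5250:
  stratum XS: (1250/5250)²·(1 − 64/1250)·55.38²/64 = 2.57752
  stratum S: (1475/5250)²·(1 − 68/1475)·102.61²/68 = 11.6584
  stratum M: (1300/5250)²·(1 − 58/1300)·149.73²/58 = 22.6431
  stratum L: (1225/5250)²·(1 − 91/1225)·104.84²/91 = 6.08756
V̂(x̄_st) = 42.9666
SE(x̄_st) = √42.9666 = 6.55489

SE(x̄_st) ≈ 6.55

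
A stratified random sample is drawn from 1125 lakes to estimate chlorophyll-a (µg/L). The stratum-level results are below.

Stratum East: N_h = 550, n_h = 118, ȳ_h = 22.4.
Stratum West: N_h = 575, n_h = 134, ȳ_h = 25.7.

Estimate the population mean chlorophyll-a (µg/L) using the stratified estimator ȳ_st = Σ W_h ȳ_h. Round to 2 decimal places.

N = Σ N_h = 1125. Stratum weights W_h = N_h/N.
ȳ_st = (550·22.4 + 575·25.7) / 1125 = 24.0867

ȳ_st ≈ 24.09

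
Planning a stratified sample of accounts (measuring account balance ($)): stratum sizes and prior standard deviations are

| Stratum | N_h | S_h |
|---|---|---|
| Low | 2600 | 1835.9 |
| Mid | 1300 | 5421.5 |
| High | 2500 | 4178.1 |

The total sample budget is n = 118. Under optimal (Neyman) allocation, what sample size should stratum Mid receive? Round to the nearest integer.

37

Neyman allocation: n_h = n · N_h S_h / Σ N_i S_i, with n = 118.
  stratum Low: N_h·S_h = 2600·1835.9 = 4773340.00
  stratum Mid: N_h·S_h = 1300·5421.5 = 7047950.00
  stratum High: N_h·S_h = 2500·4178.1 = 10445250.00
Σ N_h S_h = 22266540.00
n for stratum Mid = 118·7047950.00/22266540.00 = 37.350 → 37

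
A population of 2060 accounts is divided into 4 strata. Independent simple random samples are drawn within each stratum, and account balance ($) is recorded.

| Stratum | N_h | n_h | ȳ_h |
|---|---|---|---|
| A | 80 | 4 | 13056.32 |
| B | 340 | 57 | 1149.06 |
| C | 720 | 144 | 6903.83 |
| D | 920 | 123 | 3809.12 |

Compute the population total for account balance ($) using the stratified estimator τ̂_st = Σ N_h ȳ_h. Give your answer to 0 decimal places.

τ̂_st ≈ 9910334

τ̂_st = Σ N_h ȳ_h = 80·13056.32 + 340·1149.06 + 720·6903.83 + 920·3809.12 = 9910334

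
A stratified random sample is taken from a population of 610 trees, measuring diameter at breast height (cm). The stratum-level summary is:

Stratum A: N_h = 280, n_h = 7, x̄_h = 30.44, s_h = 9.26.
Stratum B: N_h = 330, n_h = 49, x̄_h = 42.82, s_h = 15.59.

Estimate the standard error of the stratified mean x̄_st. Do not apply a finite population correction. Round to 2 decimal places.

V̂(x̄_st) = Σ W_h² s_h²/n_h, with W_h = N_h/N and N = 610:
  stratum A: (280/610)²·9.26²/7 = 2.58095
  stratum B: (330/610)²·15.59²/49 = 1.45166
V̂(x̄_st) = 4.03261
SE(x̄_st) = √4.03261 = 2.00814

SE(x̄_st) ≈ 2.01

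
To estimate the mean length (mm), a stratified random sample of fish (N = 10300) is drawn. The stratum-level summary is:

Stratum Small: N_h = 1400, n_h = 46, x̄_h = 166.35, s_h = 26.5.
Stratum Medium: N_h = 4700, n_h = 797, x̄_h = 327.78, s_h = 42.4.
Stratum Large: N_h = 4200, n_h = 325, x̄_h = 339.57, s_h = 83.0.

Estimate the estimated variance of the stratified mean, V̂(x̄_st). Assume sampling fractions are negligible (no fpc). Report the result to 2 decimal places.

V̂(x̄_st) = Σ W_h² s_h²/n_h, with W_h = N_h/N and N = 10300:
  stratum Small: (1400/10300)²·26.5²/46 = 0.282043
  stratum Medium: (4700/10300)²·42.4²/797 = 0.469672
  stratum Large: (4200/10300)²·83.0²/325 = 3.5245
V̂(x̄_st) = 4.27621

V̂(x̄_st) ≈ 4.28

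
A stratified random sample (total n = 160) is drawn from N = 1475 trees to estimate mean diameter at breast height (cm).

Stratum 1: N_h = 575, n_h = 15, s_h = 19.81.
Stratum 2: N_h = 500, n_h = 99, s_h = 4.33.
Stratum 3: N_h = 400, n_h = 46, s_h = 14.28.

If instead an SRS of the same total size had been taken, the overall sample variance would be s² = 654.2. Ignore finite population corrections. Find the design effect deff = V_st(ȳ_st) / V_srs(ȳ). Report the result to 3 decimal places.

V̂(ȳ_st) = Σ W_h² s_h²/n_h, with W_h = N_h/N and N = 1475:
  stratum 1: (575/1475)²·19.81²/15 = 3.97584
  stratum 2: (500/1475)²·4.33²/99 = 0.0217619
  stratum 3: (400/1475)²·14.28²/46 = 0.326013
V_st = 4.32362
V_srs = s²/n = 654.2/160 = 4.08875
deff = V_st / V_srs = 4.32362/4.08875 = 1.0574

deff ≈ 1.057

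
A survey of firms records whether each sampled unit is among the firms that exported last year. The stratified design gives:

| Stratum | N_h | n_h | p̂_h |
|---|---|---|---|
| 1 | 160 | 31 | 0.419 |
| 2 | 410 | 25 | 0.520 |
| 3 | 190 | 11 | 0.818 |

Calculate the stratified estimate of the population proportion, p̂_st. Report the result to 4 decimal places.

p̂_st ≈ 0.5732

N = 760; stratum weights W_h = N_h/N.
p̂_st = Σ W_h p̂_h = (160·0.419 + 410·0.520 + 190·0.818)/760 = 0.57324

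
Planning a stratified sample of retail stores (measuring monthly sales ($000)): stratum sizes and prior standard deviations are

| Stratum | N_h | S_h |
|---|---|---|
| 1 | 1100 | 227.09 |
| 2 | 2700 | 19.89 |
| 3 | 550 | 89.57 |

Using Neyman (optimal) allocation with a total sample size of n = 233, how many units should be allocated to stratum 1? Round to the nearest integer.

165

Neyman allocation: n_h = n · N_h S_h / Σ N_i S_i, with n = 233.
  stratum 1: N_h·S_h = 1100·227.09 = 249799.00
  stratum 2: N_h·S_h = 2700·19.89 = 53703.00
  stratum 3: N_h·S_h = 550·89.57 = 49263.50
Σ N_h S_h = 352765.50
n for stratum 1 = 233·249799.00/352765.50 = 164.991 → 165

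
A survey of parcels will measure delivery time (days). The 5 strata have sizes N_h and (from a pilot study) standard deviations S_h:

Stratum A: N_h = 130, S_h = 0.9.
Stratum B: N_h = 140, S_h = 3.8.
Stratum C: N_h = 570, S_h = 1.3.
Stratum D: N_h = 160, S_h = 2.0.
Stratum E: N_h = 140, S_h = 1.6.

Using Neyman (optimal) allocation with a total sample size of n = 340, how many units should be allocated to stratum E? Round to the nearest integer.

Neyman allocation: n_h = n · N_h S_h / Σ N_i S_i, with n = 340.
  stratum A: N_h·S_h = 130·0.9 = 117.00
  stratum B: N_h·S_h = 140·3.8 = 532.00
  stratum C: N_h·S_h = 570·1.3 = 741.00
  stratum D: N_h·S_h = 160·2.0 = 320.00
  stratum E: N_h·S_h = 140·1.6 = 224.00
Σ N_h S_h = 1934.00
n for stratum E = 340·224.00/1934.00 = 39.380 → 39

39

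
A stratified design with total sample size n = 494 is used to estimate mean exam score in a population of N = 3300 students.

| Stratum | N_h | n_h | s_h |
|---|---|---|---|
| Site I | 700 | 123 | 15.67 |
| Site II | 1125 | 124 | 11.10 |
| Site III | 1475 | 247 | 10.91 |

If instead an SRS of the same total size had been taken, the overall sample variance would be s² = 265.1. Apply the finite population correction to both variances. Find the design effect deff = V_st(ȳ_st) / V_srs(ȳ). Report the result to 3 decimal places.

V̂(ȳ_st) = Σ W_h² (1 − n_h/N_h) s_h²/n_h, with W_h = N_h/N and N = 3300:
  stratum Site I: (700/3300)²·(1 − 123/700)·15.67²/123 = 0.0740421
  stratum Site II: (1125/3300)²·(1 − 124/1125)·11.10²/124 = 0.10275
  stratum Site III: (1475/3300)²·(1 − 247/1475)·10.91²/247 = 0.0801521
V_st = 0.256945
V_srs = (1 − 494/3300)·265.1/494 = 0.456306
deff = V_st / V_srs = 0.256945/0.456306 = 0.5631

deff ≈ 0.563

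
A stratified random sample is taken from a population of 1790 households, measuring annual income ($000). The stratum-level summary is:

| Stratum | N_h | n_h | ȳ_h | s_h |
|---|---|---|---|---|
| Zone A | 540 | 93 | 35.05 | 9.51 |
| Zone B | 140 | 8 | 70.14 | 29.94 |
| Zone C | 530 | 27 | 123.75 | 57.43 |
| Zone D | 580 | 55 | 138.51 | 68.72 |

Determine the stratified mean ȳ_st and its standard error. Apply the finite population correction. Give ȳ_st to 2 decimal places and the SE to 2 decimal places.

ȳ_st ≈ 97.58, SE ≈ 4.36

ȳ_st = Σ W_h ȳ_h = (540·35.05 + 140·70.14 + 530·123.75 + 580·138.51)/1790 = 97.58095
V̂(ȳ_st) = Σ W_h² (1 − n_h/N_h) s_h²/n_h, with W_h = N_h/N and N = 1790:
  stratum Zone A: (540/1790)²·(1 − 93/540)·9.51²/93 = 0.0732611
  stratum Zone B: (140/1790)²·(1 − 8/140)·29.94²/8 = 0.646263
  stratum Zone C: (530/1790)²·(1 − 27/530)·57.43²/27 = 10.1637
  stratum Zone D: (580/1790)²·(1 − 55/580)·68.72²/55 = 8.1599
V̂(ȳ_st) = 19.0431
SE(ȳ_st) = √19.0431 = 4.36384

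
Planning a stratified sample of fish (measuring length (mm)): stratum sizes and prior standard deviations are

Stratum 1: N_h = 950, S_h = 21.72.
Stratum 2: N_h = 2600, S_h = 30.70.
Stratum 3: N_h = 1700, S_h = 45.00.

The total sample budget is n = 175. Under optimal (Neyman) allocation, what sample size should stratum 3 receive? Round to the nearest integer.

Neyman allocation: n_h = n · N_h S_h / Σ N_i S_i, with n = 175.
  stratum 1: N_h·S_h = 950·21.72 = 20634.00
  stratum 2: N_h·S_h = 2600·30.70 = 79820.00
  stratum 3: N_h·S_h = 1700·45.00 = 76500.00
Σ N_h S_h = 176954.00
n for stratum 3 = 175·76500.00/176954.00 = 75.655 → 76

76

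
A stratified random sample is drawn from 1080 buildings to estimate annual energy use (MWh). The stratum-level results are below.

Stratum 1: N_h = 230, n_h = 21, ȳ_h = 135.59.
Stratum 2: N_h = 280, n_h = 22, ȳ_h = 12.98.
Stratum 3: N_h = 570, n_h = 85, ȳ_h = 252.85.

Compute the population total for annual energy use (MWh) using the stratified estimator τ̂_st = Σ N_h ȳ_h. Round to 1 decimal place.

τ̂_st ≈ 178944.6

τ̂_st = Σ N_h ȳ_h = 230·135.59 + 280·12.98 + 570·252.85 = 178944.6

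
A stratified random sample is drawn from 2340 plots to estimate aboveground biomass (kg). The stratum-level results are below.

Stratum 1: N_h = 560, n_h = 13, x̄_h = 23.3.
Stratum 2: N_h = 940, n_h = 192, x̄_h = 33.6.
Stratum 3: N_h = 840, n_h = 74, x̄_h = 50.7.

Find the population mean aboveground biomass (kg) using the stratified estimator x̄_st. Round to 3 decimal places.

x̄_st ≈ 37.274

N = Σ N_h = 2340. Stratum weights W_h = N_h/N.
x̄_st = (560·23.3 + 940·33.6 + 840·50.7) / 2340 = 37.27350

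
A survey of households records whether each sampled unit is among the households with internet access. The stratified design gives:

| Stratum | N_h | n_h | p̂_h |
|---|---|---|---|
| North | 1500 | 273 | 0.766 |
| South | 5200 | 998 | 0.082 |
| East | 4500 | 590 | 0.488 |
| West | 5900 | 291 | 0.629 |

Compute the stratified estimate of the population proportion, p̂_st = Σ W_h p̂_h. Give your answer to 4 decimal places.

p̂_st ≈ 0.4376

N = 17100; stratum weights W_h = N_h/N.
p̂_st = Σ W_h p̂_h = (1500·0.766 + 5200·0.082 + 4500·0.488 + 5900·0.629)/17100 = 0.43757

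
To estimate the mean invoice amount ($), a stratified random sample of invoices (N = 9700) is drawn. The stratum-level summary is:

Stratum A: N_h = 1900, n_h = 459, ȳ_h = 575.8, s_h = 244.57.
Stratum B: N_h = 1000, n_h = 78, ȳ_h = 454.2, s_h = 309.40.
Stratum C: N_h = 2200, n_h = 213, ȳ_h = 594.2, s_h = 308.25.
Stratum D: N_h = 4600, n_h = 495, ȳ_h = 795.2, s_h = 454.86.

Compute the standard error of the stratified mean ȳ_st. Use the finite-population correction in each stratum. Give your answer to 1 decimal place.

V̂(ȳ_st) = Σ W_h² (1 − n_h/N_h) s_h²/n_h, with W_h = N_h/N and N = 9700:
  stratum A: (1900/9700)²·(1 − 459/1900)·244.57²/459 = 3.792
  stratum B: (1000/9700)²·(1 − 78/1000)·309.40²/78 = 12.0263
  stratum C: (2200/9700)²·(1 − 213/2200)·308.25²/213 = 20.7254
  stratum D: (4600/9700)²·(1 − 495/4600)·454.86²/495 = 83.8837
V̂(ȳ_st) = 120.428
SE(ȳ_st) = √120.428 = 10.9739

SE(ȳ_st) ≈ 11.0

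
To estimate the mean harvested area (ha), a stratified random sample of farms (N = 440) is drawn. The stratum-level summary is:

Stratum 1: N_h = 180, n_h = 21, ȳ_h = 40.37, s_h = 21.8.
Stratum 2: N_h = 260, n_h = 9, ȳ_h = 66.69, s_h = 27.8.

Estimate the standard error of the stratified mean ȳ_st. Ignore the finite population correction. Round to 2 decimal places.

SE(ȳ_st) ≈ 5.81

V̂(ȳ_st) = Σ W_h² s_h²/n_h, with W_h = N_h/N and N = 440:
  stratum 1: (180/440)²·21.8²/21 = 3.78733
  stratum 2: (260/440)²·27.8²/9 = 29.9839
V̂(ȳ_st) = 33.7713
SE(ȳ_st) = √33.7713 = 5.8113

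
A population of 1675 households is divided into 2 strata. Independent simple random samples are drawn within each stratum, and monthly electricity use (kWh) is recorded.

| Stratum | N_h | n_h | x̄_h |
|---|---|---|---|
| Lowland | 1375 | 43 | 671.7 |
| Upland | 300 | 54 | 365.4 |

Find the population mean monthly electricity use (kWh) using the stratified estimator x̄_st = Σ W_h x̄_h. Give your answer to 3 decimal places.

N = Σ N_h = 1675. Stratum weights W_h = N_h/N.
x̄_st = (1375·671.7 + 300·365.4) / 1675 = 616.84030

x̄_st ≈ 616.840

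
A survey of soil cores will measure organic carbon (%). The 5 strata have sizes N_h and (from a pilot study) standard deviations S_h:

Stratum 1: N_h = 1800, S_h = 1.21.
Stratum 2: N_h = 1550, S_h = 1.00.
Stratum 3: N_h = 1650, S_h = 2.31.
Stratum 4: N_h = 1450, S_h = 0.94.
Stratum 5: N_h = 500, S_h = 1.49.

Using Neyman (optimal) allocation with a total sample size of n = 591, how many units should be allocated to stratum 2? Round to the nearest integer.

95

Neyman allocation: n_h = n · N_h S_h / Σ N_i S_i, with n = 591.
  stratum 1: N_h·S_h = 1800·1.21 = 2178.00
  stratum 2: N_h·S_h = 1550·1.00 = 1550.00
  stratum 3: N_h·S_h = 1650·2.31 = 3811.50
  stratum 4: N_h·S_h = 1450·0.94 = 1363.00
  stratum 5: N_h·S_h = 500·1.49 = 745.00
Σ N_h S_h = 9647.50
n for stratum 2 = 591·1550.00/9647.50 = 94.952 → 95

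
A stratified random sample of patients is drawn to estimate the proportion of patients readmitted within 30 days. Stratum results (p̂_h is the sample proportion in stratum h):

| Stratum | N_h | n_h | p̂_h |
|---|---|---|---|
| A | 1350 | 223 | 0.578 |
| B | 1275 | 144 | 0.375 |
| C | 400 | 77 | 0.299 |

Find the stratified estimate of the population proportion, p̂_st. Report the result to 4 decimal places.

p̂_st ≈ 0.4555

N = 3025; stratum weights W_h = N_h/N.
p̂_st = Σ W_h p̂_h = (1350·0.578 + 1275·0.375 + 400·0.299)/3025 = 0.45555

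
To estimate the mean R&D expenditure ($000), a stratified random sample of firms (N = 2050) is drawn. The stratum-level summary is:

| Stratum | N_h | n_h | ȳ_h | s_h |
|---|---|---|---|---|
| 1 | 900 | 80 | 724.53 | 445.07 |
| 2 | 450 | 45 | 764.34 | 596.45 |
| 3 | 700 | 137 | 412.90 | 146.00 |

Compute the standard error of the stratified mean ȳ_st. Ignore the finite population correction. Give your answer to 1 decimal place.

V̂(ȳ_st) = Σ W_h² s_h²/n_h, with W_h = N_h/N and N = 2050:
  stratum 1: (900/2050)²·445.07²/80 = 477.248
  stratum 2: (450/2050)²·596.45²/45 = 380.937
  stratum 3: (700/2050)²·146.00²/137 = 18.1415
V̂(ȳ_st) = 876.326
SE(ȳ_st) = √876.326 = 29.6028

SE(ȳ_st) ≈ 29.6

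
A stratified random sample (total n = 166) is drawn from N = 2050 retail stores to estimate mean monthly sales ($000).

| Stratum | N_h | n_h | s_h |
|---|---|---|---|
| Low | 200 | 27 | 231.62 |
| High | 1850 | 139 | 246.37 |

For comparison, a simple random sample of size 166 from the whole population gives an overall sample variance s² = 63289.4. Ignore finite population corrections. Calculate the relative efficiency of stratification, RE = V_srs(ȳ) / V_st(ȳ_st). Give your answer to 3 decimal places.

RE ≈ 1.018

V̂(ȳ_st) = Σ W_h² s_h²/n_h, with W_h = N_h/N and N = 2050:
  stratum Low: (200/2050)²·231.62²/27 = 18.9121
  stratum High: (1850/2050)²·246.37²/139 = 355.629
V_st = 374.541
V_srs = s²/n = 63289.4/166 = 381.261
Relative efficiency = V_srs / V_st = 381.261/374.541 = 1.0179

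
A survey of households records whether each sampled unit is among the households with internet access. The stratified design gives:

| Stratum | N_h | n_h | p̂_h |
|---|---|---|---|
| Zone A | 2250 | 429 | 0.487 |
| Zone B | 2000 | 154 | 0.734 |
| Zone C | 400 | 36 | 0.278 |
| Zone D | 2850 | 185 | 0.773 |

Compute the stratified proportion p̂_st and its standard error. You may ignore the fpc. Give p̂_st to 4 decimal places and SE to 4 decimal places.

N = 7500; stratum weights W_h = N_h/N.
p̂_st = Σ W_h p̂_h = (2250·0.487 + 2000·0.734 + 400·0.278 + 2850·0.773)/7500 = 0.65040
V̂(p̂_st) = Σ W_h² p̂_h(1−p̂_h)/(n_h−1):
  stratum Zone A: (2250/7500)²·0.487·0.513/428 = 5.25346e-05
  stratum Zone B: (2000/7500)²·0.734·0.266/153 = 9.07452e-05
  stratum Zone C: (400/7500)²·0.278·0.722/35 = 1.63122e-05
  stratum Zone D: (2850/7500)²·0.773·0.227/184 = 0.000137707
V̂(p̂_st) = 0.000297299; SE = √V̂ = 0.0172423

p̂_st ≈ 0.6504, SE ≈ 0.0172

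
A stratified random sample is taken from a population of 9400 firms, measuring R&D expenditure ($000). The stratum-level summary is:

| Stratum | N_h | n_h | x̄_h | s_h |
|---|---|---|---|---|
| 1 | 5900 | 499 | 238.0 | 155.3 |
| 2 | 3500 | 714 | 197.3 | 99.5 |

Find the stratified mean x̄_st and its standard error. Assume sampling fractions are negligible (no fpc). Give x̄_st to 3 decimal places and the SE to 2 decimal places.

x̄_st ≈ 222.846, SE ≈ 4.58

x̄_st = Σ W_h x̄_h = (5900·238.0 + 3500·197.3)/9400 = 222.84574
V̂(x̄_st) = Σ W_h² s_h²/n_h, with W_h = N_h/N and N = 9400:
  stratum 1: (5900/9400)²·155.3²/499 = 19.041
  stratum 2: (3500/9400)²·99.5²/714 = 1.92233
V̂(x̄_st) = 20.9634
SE(x̄_st) = √20.9634 = 4.57858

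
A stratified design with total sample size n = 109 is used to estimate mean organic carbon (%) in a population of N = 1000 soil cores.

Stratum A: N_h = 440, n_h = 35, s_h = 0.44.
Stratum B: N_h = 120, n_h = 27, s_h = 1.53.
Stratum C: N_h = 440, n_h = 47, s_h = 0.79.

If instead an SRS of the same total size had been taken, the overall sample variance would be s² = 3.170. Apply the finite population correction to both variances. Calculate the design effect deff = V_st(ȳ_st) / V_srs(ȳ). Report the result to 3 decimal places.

V̂(ȳ_st) = Σ W_h² (1 − n_h/N_h) s_h²/n_h, with W_h = N_h/N and N = 1000:
  stratum A: (440/1000)²·(1 − 35/440)·0.44²/35 = 0.000985701
  stratum B: (120/1000)²·(1 − 27/120)·1.53²/27 = 0.000967572
  stratum C: (440/1000)²·(1 − 47/440)·0.79²/47 = 0.00229616
V_st = 0.00424943
V_srs = (1 − 109/1000)·3.170/109 = 0.0259126
deff = V_st / V_srs = 0.00424943/0.0259126 = 0.1640

deff ≈ 0.164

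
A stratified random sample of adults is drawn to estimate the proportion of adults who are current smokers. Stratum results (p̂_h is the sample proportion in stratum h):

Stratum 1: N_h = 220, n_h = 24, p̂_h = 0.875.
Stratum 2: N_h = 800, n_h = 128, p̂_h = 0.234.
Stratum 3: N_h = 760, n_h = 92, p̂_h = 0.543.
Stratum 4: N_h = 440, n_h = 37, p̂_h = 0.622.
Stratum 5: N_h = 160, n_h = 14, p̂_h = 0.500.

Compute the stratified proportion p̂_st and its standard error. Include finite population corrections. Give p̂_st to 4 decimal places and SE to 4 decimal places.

p̂_st ≈ 0.4815, SE ≈ 0.0264

N = 2380; stratum weights W_h = N_h/N.
p̂_st = Σ W_h p̂_h = (220·0.875 + 800·0.234 + 760·0.543 + 440·0.622 + 160·0.500)/2380 = 0.48154
V̂(p̂_st) = Σ W_h² (1 − n_h/N_h) p̂_h(1−p̂_h)/(n_h−1):
  stratum 1: (220/2380)²·(1 − 24/220)·0.875·0.125/23 = 3.62005e-05
  stratum 2: (800/2380)²·(1 − 128/800)·0.234·0.766/127 = 0.000133951
  stratum 3: (760/2380)²·(1 − 92/760)·0.543·0.457/91 = 0.000244405
  stratum 4: (440/2380)²·(1 − 37/440)·0.622·0.378/36 = 0.000204448
  stratum 5: (160/2380)²·(1 − 14/160)·0.500·0.500/13 = 7.93077e-05
V̂(p̂_st) = 0.000698313; SE = √V̂ = 0.0264256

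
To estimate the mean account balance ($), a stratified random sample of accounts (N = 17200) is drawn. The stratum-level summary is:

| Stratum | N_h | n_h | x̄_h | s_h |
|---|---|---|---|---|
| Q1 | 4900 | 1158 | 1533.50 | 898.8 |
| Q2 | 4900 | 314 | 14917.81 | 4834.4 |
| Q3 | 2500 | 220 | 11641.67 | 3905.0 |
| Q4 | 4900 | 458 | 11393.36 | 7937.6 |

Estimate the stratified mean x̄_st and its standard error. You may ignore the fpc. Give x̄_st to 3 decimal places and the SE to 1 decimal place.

x̄_st = Σ W_h x̄_h = (4900·1533.50 + 4900·14917.81 + 2500·11641.67 + 4900·11393.36)/17200 = 9624.59640
V̂(x̄_st) = Σ W_h² s_h²/n_h, with W_h = N_h/N and N = 17200:
  stratum Q1: (4900/17200)²·898.8²/1158 = 56.6178
  stratum Q2: (4900/17200)²·4834.4²/314 = 6040.75
  stratum Q3: (2500/17200)²·3905.0²/220 = 1464.34
  stratum Q4: (4900/17200)²·7937.6²/458 = 11164.7
V̂(x̄_st) = 18726.4
SE(x̄_st) = √18726.4 = 136.845

x̄_st ≈ 9624.596, SE ≈ 136.8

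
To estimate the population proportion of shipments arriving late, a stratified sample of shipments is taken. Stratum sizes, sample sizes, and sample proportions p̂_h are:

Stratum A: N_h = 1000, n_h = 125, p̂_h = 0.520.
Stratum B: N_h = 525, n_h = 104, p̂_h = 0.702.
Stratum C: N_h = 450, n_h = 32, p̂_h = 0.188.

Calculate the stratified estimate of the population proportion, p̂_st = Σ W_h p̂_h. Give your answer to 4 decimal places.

p̂_st ≈ 0.4927

N = 1975; stratum weights W_h = N_h/N.
p̂_st = Σ W_h p̂_h = (1000·0.520 + 525·0.702 + 450·0.188)/1975 = 0.49273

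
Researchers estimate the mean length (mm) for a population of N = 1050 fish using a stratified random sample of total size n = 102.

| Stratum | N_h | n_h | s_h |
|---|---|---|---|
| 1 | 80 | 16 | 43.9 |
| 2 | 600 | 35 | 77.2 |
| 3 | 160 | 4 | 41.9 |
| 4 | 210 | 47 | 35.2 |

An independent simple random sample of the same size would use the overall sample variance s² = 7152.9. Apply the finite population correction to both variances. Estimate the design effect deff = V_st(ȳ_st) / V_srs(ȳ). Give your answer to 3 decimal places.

deff ≈ 1.006

V̂(ȳ_st) = Σ W_h² (1 − n_h/N_h) s_h²/n_h, with W_h = N_h/N and N = 1050:
  stratum 1: (80/1050)²·(1 − 16/80)·43.9²/16 = 0.559372
  stratum 2: (600/1050)²·(1 − 35/600)·77.2²/35 = 52.3586
  stratum 3: (160/1050)²·(1 − 4/160)·41.9²/4 = 9.93651
  stratum 4: (210/1050)²·(1 − 47/210)·35.2²/47 = 0.818495
V_st = 63.6729
V_srs = (1 − 102/1050)·7152.9/102 = 63.3142
deff = V_st / V_srs = 63.6729/63.3142 = 1.0057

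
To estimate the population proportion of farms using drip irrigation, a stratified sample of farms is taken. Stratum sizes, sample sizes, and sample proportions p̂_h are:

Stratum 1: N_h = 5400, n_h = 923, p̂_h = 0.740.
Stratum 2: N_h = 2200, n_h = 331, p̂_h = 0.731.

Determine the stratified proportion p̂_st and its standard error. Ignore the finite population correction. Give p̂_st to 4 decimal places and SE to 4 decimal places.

p̂_st ≈ 0.7374, SE ≈ 0.0125

N = 7600; stratum weights W_h = N_h/N.
p̂_st = Σ W_h p̂_h = (5400·0.740 + 2200·0.731)/7600 = 0.73739
V̂(p̂_st) = Σ W_h² p̂_h(1−p̂_h)/(n_h−1):
  stratum 1: (5400/7600)²·0.740·0.260/922 = 0.00010535
  stratum 2: (2200/7600)²·0.731·0.269/330 = 4.99314e-05
V̂(p̂_st) = 0.000155281; SE = √V̂ = 0.0124612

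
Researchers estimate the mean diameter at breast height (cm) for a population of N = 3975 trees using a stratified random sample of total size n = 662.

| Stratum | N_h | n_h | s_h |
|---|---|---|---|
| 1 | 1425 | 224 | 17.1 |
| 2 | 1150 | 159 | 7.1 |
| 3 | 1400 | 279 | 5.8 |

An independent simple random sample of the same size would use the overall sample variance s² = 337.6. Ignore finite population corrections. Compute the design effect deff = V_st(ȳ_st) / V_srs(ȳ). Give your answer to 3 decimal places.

deff ≈ 0.410

V̂(ȳ_st) = Σ W_h² s_h²/n_h, with W_h = N_h/N and N = 3975:
  stratum 1: (1425/3975)²·17.1²/224 = 0.167764
  stratum 2: (1150/3975)²·7.1²/159 = 0.0265363
  stratum 3: (1400/3975)²·5.8²/279 = 0.0149566
V_st = 0.209257
V_srs = s²/n = 337.6/662 = 0.50997
deff = V_st / V_srs = 0.209257/0.50997 = 0.4103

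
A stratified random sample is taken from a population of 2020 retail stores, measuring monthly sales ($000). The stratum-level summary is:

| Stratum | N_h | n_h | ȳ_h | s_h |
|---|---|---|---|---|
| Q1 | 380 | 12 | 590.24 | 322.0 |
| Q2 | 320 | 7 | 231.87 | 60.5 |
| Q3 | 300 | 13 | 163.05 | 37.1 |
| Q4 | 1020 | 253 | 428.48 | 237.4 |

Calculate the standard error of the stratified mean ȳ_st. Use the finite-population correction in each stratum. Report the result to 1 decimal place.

SE(ȳ_st) ≈ 18.8

V̂(ȳ_st) = Σ W_h² (1 − n_h/N_h) s_h²/n_h, with W_h = N_h/N and N = 2020:
  stratum Q1: (380/2020)²·(1 − 12/380)·322.0²/12 = 296.114
  stratum Q2: (320/2020)²·(1 − 7/320)·60.5²/7 = 12.8352
  stratum Q3: (300/2020)²·(1 − 13/300)·37.1²/13 = 2.23411
  stratum Q4: (1020/2020)²·(1 − 253/1020)·237.4²/253 = 42.7104
V̂(ȳ_st) = 353.894
SE(ȳ_st) = √353.894 = 18.8121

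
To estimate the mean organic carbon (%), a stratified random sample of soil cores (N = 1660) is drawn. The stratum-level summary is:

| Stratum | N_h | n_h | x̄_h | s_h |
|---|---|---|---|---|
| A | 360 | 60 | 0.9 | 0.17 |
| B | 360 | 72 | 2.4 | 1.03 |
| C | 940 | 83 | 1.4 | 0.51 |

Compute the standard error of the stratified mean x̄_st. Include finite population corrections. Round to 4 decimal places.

V̂(x̄_st) = Σ W_h² (1 − n_h/N_h) s_h²/n_h, with W_h = N_h/N and N = 1660:
  stratum A: (360/1660)²·(1 − 60/360)·0.17²/60 = 1.88779e-05
  stratum B: (360/1660)²·(1 − 72/360)·1.03²/72 = 0.000554397
  stratum C: (940/1660)²·(1 − 83/940)·0.51²/83 = 0.000916125
V̂(x̄_st) = 0.0014894
SE(x̄_st) = √0.0014894 = 0.0385927

SE(x̄_st) ≈ 0.0386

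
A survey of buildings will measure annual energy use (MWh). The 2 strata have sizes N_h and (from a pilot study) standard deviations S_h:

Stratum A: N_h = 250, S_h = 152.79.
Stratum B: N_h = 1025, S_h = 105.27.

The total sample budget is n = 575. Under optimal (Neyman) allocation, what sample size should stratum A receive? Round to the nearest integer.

Neyman allocation: n_h = n · N_h S_h / Σ N_i S_i, with n = 575.
  stratum A: N_h·S_h = 250·152.79 = 38197.50
  stratum B: N_h·S_h = 1025·105.27 = 107901.75
Σ N_h S_h = 146099.25
n for stratum A = 575·38197.50/146099.25 = 150.333 → 150

150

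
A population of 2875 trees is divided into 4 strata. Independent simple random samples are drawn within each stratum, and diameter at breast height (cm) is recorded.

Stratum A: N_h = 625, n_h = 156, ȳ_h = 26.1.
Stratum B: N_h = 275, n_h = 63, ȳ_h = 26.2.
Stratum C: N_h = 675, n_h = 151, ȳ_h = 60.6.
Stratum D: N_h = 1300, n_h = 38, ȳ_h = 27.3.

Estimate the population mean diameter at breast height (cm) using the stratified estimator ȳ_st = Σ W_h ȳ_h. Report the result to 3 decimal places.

ȳ_st ≈ 34.752

N = Σ N_h = 2875. Stratum weights W_h = N_h/N.
ȳ_st = (625·26.1 + 275·26.2 + 675·60.6 + 1300·27.3) / 2875 = 34.75217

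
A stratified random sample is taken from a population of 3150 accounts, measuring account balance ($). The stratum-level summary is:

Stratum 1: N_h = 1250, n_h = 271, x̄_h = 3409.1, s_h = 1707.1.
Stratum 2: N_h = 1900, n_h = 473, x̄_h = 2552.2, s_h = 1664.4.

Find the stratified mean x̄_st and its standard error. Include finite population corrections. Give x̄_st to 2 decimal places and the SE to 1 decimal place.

x̄_st ≈ 2892.24, SE ≈ 54.1

x̄_st = Σ W_h x̄_h = (1250·3409.1 + 1900·2552.2)/3150 = 2892.23968
V̂(x̄_st) = Σ W_h² (1 − n_h/N_h) s_h²/n_h, with W_h = N_h/N and N = 3150:
  stratum 1: (1250/3150)²·(1 − 271/1250)·1707.1²/271 = 1326.23
  stratum 2: (1900/3150)²·(1 − 473/1900)·1664.4²/473 = 1600.33
V̂(x̄_st) = 2926.57
SE(x̄_st) = √2926.57 = 54.0978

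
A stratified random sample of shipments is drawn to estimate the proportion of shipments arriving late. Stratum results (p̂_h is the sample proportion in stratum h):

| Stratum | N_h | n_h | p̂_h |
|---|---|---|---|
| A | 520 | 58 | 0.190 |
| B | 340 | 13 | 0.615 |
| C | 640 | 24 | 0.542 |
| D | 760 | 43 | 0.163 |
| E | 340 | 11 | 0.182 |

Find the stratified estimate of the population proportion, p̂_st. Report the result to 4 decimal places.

N = 2600; stratum weights W_h = N_h/N.
p̂_st = Σ W_h p̂_h = (520·0.190 + 340·0.615 + 640·0.542 + 760·0.163 + 340·0.182)/2600 = 0.32328

p̂_st ≈ 0.3233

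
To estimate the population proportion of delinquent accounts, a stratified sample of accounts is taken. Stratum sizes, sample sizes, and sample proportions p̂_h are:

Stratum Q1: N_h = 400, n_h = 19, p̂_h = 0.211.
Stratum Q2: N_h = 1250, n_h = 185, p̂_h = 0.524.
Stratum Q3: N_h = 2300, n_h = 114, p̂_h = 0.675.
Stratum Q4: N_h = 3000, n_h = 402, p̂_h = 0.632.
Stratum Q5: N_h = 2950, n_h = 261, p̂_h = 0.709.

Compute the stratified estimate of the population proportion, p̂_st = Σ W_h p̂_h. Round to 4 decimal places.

N = 9900; stratum weights W_h = N_h/N.
p̂_st = Σ W_h p̂_h = (400·0.211 + 1250·0.524 + 2300·0.675 + 3000·0.632 + 2950·0.709)/9900 = 0.63429

p̂_st ≈ 0.6343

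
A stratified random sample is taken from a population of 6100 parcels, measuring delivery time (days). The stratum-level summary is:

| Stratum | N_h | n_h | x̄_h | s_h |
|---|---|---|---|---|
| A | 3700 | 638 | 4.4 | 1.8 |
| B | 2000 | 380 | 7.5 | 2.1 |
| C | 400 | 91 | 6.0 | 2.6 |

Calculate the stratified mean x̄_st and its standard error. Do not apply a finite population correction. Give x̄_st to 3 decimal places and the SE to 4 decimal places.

x̄_st = Σ W_h x̄_h = (3700·4.4 + 2000·7.5 + 400·6.0)/6100 = 5.52131
V̂(x̄_st) = Σ W_h² s_h²/n_h, with W_h = N_h/N and N = 6100:
  stratum A: (3700/6100)²·1.8²/638 = 0.00186839
  stratum B: (2000/6100)²·2.1²/380 = 0.00124754
  stratum C: (400/6100)²·2.6²/91 = 0.000319423
V̂(x̄_st) = 0.00343536
SE(x̄_st) = √0.00343536 = 0.0586119

x̄_st ≈ 5.521, SE ≈ 0.0586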